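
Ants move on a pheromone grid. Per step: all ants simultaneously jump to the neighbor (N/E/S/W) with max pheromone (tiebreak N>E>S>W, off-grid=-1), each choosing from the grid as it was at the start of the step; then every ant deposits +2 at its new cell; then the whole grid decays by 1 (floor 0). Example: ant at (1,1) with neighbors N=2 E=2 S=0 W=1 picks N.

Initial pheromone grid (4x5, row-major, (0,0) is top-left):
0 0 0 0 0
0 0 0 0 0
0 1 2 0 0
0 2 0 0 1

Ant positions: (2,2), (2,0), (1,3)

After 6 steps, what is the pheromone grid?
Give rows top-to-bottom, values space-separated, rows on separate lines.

After step 1: ants at (2,1),(2,1),(0,3)
  0 0 0 1 0
  0 0 0 0 0
  0 4 1 0 0
  0 1 0 0 0
After step 2: ants at (2,2),(2,2),(0,4)
  0 0 0 0 1
  0 0 0 0 0
  0 3 4 0 0
  0 0 0 0 0
After step 3: ants at (2,1),(2,1),(1,4)
  0 0 0 0 0
  0 0 0 0 1
  0 6 3 0 0
  0 0 0 0 0
After step 4: ants at (2,2),(2,2),(0,4)
  0 0 0 0 1
  0 0 0 0 0
  0 5 6 0 0
  0 0 0 0 0
After step 5: ants at (2,1),(2,1),(1,4)
  0 0 0 0 0
  0 0 0 0 1
  0 8 5 0 0
  0 0 0 0 0
After step 6: ants at (2,2),(2,2),(0,4)
  0 0 0 0 1
  0 0 0 0 0
  0 7 8 0 0
  0 0 0 0 0

0 0 0 0 1
0 0 0 0 0
0 7 8 0 0
0 0 0 0 0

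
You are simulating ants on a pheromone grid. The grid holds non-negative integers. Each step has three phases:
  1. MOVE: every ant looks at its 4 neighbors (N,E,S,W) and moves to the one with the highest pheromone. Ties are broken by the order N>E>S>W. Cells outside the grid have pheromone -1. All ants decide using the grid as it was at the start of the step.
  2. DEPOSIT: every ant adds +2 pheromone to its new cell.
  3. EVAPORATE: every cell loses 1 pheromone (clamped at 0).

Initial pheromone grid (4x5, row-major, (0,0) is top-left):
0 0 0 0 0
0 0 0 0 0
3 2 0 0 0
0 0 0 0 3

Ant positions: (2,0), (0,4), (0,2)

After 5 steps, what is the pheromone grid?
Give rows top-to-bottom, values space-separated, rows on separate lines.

After step 1: ants at (2,1),(1,4),(0,3)
  0 0 0 1 0
  0 0 0 0 1
  2 3 0 0 0
  0 0 0 0 2
After step 2: ants at (2,0),(0,4),(0,4)
  0 0 0 0 3
  0 0 0 0 0
  3 2 0 0 0
  0 0 0 0 1
After step 3: ants at (2,1),(1,4),(1,4)
  0 0 0 0 2
  0 0 0 0 3
  2 3 0 0 0
  0 0 0 0 0
After step 4: ants at (2,0),(0,4),(0,4)
  0 0 0 0 5
  0 0 0 0 2
  3 2 0 0 0
  0 0 0 0 0
After step 5: ants at (2,1),(1,4),(1,4)
  0 0 0 0 4
  0 0 0 0 5
  2 3 0 0 0
  0 0 0 0 0

0 0 0 0 4
0 0 0 0 5
2 3 0 0 0
0 0 0 0 0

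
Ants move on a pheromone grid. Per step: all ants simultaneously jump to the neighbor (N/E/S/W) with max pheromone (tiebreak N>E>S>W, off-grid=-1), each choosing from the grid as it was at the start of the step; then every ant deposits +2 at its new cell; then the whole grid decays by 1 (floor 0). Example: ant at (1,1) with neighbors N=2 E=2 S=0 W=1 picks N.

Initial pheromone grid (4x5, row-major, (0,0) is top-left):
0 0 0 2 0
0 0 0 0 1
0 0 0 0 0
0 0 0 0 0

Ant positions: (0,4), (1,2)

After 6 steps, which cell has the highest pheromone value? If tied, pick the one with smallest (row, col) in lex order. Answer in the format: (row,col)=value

Answer: (0,3)=8

Derivation:
Step 1: ant0:(0,4)->W->(0,3) | ant1:(1,2)->N->(0,2)
  grid max=3 at (0,3)
Step 2: ant0:(0,3)->W->(0,2) | ant1:(0,2)->E->(0,3)
  grid max=4 at (0,3)
Step 3: ant0:(0,2)->E->(0,3) | ant1:(0,3)->W->(0,2)
  grid max=5 at (0,3)
Step 4: ant0:(0,3)->W->(0,2) | ant1:(0,2)->E->(0,3)
  grid max=6 at (0,3)
Step 5: ant0:(0,2)->E->(0,3) | ant1:(0,3)->W->(0,2)
  grid max=7 at (0,3)
Step 6: ant0:(0,3)->W->(0,2) | ant1:(0,2)->E->(0,3)
  grid max=8 at (0,3)
Final grid:
  0 0 6 8 0
  0 0 0 0 0
  0 0 0 0 0
  0 0 0 0 0
Max pheromone 8 at (0,3)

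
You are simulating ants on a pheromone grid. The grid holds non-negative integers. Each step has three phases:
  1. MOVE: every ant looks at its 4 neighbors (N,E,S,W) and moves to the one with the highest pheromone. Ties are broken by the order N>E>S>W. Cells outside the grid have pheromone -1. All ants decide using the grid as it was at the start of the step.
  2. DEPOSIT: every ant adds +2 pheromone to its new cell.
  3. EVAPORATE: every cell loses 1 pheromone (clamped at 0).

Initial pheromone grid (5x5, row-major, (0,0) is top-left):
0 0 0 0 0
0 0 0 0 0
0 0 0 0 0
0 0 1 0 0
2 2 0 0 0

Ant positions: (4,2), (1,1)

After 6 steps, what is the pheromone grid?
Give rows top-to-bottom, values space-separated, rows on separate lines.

After step 1: ants at (4,1),(0,1)
  0 1 0 0 0
  0 0 0 0 0
  0 0 0 0 0
  0 0 0 0 0
  1 3 0 0 0
After step 2: ants at (4,0),(0,2)
  0 0 1 0 0
  0 0 0 0 0
  0 0 0 0 0
  0 0 0 0 0
  2 2 0 0 0
After step 3: ants at (4,1),(0,3)
  0 0 0 1 0
  0 0 0 0 0
  0 0 0 0 0
  0 0 0 0 0
  1 3 0 0 0
After step 4: ants at (4,0),(0,4)
  0 0 0 0 1
  0 0 0 0 0
  0 0 0 0 0
  0 0 0 0 0
  2 2 0 0 0
After step 5: ants at (4,1),(1,4)
  0 0 0 0 0
  0 0 0 0 1
  0 0 0 0 0
  0 0 0 0 0
  1 3 0 0 0
After step 6: ants at (4,0),(0,4)
  0 0 0 0 1
  0 0 0 0 0
  0 0 0 0 0
  0 0 0 0 0
  2 2 0 0 0

0 0 0 0 1
0 0 0 0 0
0 0 0 0 0
0 0 0 0 0
2 2 0 0 0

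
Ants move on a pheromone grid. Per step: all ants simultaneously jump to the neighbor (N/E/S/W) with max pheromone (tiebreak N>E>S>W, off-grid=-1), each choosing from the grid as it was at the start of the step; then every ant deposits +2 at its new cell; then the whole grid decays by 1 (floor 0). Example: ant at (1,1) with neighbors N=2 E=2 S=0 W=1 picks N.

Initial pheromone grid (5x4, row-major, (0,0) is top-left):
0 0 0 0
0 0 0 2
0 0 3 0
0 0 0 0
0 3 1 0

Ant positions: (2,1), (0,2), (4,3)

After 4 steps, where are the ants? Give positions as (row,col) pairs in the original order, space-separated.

Step 1: ant0:(2,1)->E->(2,2) | ant1:(0,2)->E->(0,3) | ant2:(4,3)->W->(4,2)
  grid max=4 at (2,2)
Step 2: ant0:(2,2)->N->(1,2) | ant1:(0,3)->S->(1,3) | ant2:(4,2)->W->(4,1)
  grid max=3 at (2,2)
Step 3: ant0:(1,2)->S->(2,2) | ant1:(1,3)->W->(1,2) | ant2:(4,1)->E->(4,2)
  grid max=4 at (2,2)
Step 4: ant0:(2,2)->N->(1,2) | ant1:(1,2)->S->(2,2) | ant2:(4,2)->W->(4,1)
  grid max=5 at (2,2)

(1,2) (2,2) (4,1)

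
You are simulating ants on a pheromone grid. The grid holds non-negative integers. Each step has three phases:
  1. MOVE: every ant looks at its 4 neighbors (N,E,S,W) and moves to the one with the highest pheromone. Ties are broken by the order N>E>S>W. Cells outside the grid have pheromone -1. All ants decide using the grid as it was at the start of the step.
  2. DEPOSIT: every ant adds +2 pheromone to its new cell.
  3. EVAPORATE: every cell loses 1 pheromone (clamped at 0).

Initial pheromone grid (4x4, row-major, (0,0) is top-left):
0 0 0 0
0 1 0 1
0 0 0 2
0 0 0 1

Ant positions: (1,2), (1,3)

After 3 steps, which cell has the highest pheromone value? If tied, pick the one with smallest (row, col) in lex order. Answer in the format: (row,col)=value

Step 1: ant0:(1,2)->E->(1,3) | ant1:(1,3)->S->(2,3)
  grid max=3 at (2,3)
Step 2: ant0:(1,3)->S->(2,3) | ant1:(2,3)->N->(1,3)
  grid max=4 at (2,3)
Step 3: ant0:(2,3)->N->(1,3) | ant1:(1,3)->S->(2,3)
  grid max=5 at (2,3)
Final grid:
  0 0 0 0
  0 0 0 4
  0 0 0 5
  0 0 0 0
Max pheromone 5 at (2,3)

Answer: (2,3)=5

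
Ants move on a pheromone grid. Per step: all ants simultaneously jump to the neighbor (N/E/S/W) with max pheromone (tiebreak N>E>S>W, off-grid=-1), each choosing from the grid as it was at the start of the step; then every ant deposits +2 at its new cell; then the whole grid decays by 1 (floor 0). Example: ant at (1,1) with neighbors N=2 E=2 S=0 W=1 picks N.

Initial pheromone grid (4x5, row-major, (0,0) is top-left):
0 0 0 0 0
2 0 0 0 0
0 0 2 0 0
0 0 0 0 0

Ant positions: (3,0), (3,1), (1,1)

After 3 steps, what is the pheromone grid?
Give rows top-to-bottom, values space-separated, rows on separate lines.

After step 1: ants at (2,0),(2,1),(1,0)
  0 0 0 0 0
  3 0 0 0 0
  1 1 1 0 0
  0 0 0 0 0
After step 2: ants at (1,0),(2,2),(2,0)
  0 0 0 0 0
  4 0 0 0 0
  2 0 2 0 0
  0 0 0 0 0
After step 3: ants at (2,0),(1,2),(1,0)
  0 0 0 0 0
  5 0 1 0 0
  3 0 1 0 0
  0 0 0 0 0

0 0 0 0 0
5 0 1 0 0
3 0 1 0 0
0 0 0 0 0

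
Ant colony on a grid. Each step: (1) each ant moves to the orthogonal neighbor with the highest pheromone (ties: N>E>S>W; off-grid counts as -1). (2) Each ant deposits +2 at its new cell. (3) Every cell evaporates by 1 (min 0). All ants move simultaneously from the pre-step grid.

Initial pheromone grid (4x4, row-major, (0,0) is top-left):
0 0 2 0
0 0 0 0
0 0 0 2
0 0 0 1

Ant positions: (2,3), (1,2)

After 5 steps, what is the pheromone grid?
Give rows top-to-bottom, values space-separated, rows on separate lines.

After step 1: ants at (3,3),(0,2)
  0 0 3 0
  0 0 0 0
  0 0 0 1
  0 0 0 2
After step 2: ants at (2,3),(0,3)
  0 0 2 1
  0 0 0 0
  0 0 0 2
  0 0 0 1
After step 3: ants at (3,3),(0,2)
  0 0 3 0
  0 0 0 0
  0 0 0 1
  0 0 0 2
After step 4: ants at (2,3),(0,3)
  0 0 2 1
  0 0 0 0
  0 0 0 2
  0 0 0 1
After step 5: ants at (3,3),(0,2)
  0 0 3 0
  0 0 0 0
  0 0 0 1
  0 0 0 2

0 0 3 0
0 0 0 0
0 0 0 1
0 0 0 2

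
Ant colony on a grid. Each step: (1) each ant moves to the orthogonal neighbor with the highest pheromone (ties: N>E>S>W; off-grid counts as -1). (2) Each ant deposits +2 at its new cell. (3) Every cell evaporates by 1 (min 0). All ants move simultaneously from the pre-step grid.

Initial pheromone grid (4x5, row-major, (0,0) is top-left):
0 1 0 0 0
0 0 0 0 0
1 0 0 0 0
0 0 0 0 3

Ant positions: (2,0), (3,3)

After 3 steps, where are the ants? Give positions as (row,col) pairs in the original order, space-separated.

Step 1: ant0:(2,0)->N->(1,0) | ant1:(3,3)->E->(3,4)
  grid max=4 at (3,4)
Step 2: ant0:(1,0)->N->(0,0) | ant1:(3,4)->N->(2,4)
  grid max=3 at (3,4)
Step 3: ant0:(0,0)->E->(0,1) | ant1:(2,4)->S->(3,4)
  grid max=4 at (3,4)

(0,1) (3,4)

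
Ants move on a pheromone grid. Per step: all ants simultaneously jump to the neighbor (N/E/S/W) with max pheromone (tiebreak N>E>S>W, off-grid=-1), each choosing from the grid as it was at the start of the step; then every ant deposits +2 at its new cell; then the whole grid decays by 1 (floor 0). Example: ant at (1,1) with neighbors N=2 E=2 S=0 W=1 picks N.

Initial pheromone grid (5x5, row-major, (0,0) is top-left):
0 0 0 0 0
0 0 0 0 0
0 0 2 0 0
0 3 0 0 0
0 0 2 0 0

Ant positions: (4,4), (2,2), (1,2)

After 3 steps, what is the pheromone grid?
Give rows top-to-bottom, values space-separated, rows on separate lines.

After step 1: ants at (3,4),(1,2),(2,2)
  0 0 0 0 0
  0 0 1 0 0
  0 0 3 0 0
  0 2 0 0 1
  0 0 1 0 0
After step 2: ants at (2,4),(2,2),(1,2)
  0 0 0 0 0
  0 0 2 0 0
  0 0 4 0 1
  0 1 0 0 0
  0 0 0 0 0
After step 3: ants at (1,4),(1,2),(2,2)
  0 0 0 0 0
  0 0 3 0 1
  0 0 5 0 0
  0 0 0 0 0
  0 0 0 0 0

0 0 0 0 0
0 0 3 0 1
0 0 5 0 0
0 0 0 0 0
0 0 0 0 0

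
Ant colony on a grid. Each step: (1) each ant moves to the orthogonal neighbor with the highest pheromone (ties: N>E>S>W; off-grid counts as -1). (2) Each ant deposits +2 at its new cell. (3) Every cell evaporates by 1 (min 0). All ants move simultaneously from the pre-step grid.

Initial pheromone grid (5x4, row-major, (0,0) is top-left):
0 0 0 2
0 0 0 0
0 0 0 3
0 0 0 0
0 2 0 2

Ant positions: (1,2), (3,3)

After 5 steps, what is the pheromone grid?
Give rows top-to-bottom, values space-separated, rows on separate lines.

After step 1: ants at (0,2),(2,3)
  0 0 1 1
  0 0 0 0
  0 0 0 4
  0 0 0 0
  0 1 0 1
After step 2: ants at (0,3),(1,3)
  0 0 0 2
  0 0 0 1
  0 0 0 3
  0 0 0 0
  0 0 0 0
After step 3: ants at (1,3),(2,3)
  0 0 0 1
  0 0 0 2
  0 0 0 4
  0 0 0 0
  0 0 0 0
After step 4: ants at (2,3),(1,3)
  0 0 0 0
  0 0 0 3
  0 0 0 5
  0 0 0 0
  0 0 0 0
After step 5: ants at (1,3),(2,3)
  0 0 0 0
  0 0 0 4
  0 0 0 6
  0 0 0 0
  0 0 0 0

0 0 0 0
0 0 0 4
0 0 0 6
0 0 0 0
0 0 0 0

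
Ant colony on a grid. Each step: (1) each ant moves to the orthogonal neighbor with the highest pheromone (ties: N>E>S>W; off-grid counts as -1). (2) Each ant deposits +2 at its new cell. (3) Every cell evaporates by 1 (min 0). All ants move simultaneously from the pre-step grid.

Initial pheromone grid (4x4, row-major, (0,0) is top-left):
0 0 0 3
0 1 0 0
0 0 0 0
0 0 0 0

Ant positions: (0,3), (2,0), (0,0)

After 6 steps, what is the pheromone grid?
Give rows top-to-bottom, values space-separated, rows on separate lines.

After step 1: ants at (1,3),(1,0),(0,1)
  0 1 0 2
  1 0 0 1
  0 0 0 0
  0 0 0 0
After step 2: ants at (0,3),(0,0),(0,2)
  1 0 1 3
  0 0 0 0
  0 0 0 0
  0 0 0 0
After step 3: ants at (0,2),(0,1),(0,3)
  0 1 2 4
  0 0 0 0
  0 0 0 0
  0 0 0 0
After step 4: ants at (0,3),(0,2),(0,2)
  0 0 5 5
  0 0 0 0
  0 0 0 0
  0 0 0 0
After step 5: ants at (0,2),(0,3),(0,3)
  0 0 6 8
  0 0 0 0
  0 0 0 0
  0 0 0 0
After step 6: ants at (0,3),(0,2),(0,2)
  0 0 9 9
  0 0 0 0
  0 0 0 0
  0 0 0 0

0 0 9 9
0 0 0 0
0 0 0 0
0 0 0 0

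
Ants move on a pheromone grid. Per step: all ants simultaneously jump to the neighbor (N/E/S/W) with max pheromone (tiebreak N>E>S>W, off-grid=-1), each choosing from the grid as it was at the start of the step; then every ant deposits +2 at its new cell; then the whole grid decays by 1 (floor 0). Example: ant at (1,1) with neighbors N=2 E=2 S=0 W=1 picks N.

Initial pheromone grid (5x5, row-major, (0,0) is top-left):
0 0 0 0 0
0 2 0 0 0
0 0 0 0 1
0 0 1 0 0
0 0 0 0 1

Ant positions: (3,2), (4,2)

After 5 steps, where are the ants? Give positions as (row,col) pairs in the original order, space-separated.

Step 1: ant0:(3,2)->N->(2,2) | ant1:(4,2)->N->(3,2)
  grid max=2 at (3,2)
Step 2: ant0:(2,2)->S->(3,2) | ant1:(3,2)->N->(2,2)
  grid max=3 at (3,2)
Step 3: ant0:(3,2)->N->(2,2) | ant1:(2,2)->S->(3,2)
  grid max=4 at (3,2)
Step 4: ant0:(2,2)->S->(3,2) | ant1:(3,2)->N->(2,2)
  grid max=5 at (3,2)
Step 5: ant0:(3,2)->N->(2,2) | ant1:(2,2)->S->(3,2)
  grid max=6 at (3,2)

(2,2) (3,2)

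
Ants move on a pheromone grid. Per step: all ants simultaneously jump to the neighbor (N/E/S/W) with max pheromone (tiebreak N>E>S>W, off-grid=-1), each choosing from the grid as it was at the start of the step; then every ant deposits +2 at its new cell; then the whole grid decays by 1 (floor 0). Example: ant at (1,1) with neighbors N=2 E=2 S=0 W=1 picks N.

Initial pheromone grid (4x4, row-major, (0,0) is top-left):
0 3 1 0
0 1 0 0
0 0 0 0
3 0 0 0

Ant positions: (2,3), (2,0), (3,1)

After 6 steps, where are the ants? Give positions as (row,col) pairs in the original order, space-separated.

Step 1: ant0:(2,3)->N->(1,3) | ant1:(2,0)->S->(3,0) | ant2:(3,1)->W->(3,0)
  grid max=6 at (3,0)
Step 2: ant0:(1,3)->N->(0,3) | ant1:(3,0)->N->(2,0) | ant2:(3,0)->N->(2,0)
  grid max=5 at (3,0)
Step 3: ant0:(0,3)->S->(1,3) | ant1:(2,0)->S->(3,0) | ant2:(2,0)->S->(3,0)
  grid max=8 at (3,0)
Step 4: ant0:(1,3)->N->(0,3) | ant1:(3,0)->N->(2,0) | ant2:(3,0)->N->(2,0)
  grid max=7 at (3,0)
Step 5: ant0:(0,3)->S->(1,3) | ant1:(2,0)->S->(3,0) | ant2:(2,0)->S->(3,0)
  grid max=10 at (3,0)
Step 6: ant0:(1,3)->N->(0,3) | ant1:(3,0)->N->(2,0) | ant2:(3,0)->N->(2,0)
  grid max=9 at (3,0)

(0,3) (2,0) (2,0)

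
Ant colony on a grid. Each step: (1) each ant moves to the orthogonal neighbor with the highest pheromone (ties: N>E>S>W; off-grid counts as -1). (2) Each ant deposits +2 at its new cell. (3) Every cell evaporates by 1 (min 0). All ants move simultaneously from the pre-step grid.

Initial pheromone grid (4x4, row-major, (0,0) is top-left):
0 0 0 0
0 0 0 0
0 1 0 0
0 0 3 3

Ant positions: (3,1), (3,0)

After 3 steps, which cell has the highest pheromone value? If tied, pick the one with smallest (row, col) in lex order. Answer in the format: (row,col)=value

Answer: (3,2)=4

Derivation:
Step 1: ant0:(3,1)->E->(3,2) | ant1:(3,0)->N->(2,0)
  grid max=4 at (3,2)
Step 2: ant0:(3,2)->E->(3,3) | ant1:(2,0)->N->(1,0)
  grid max=3 at (3,2)
Step 3: ant0:(3,3)->W->(3,2) | ant1:(1,0)->N->(0,0)
  grid max=4 at (3,2)
Final grid:
  1 0 0 0
  0 0 0 0
  0 0 0 0
  0 0 4 2
Max pheromone 4 at (3,2)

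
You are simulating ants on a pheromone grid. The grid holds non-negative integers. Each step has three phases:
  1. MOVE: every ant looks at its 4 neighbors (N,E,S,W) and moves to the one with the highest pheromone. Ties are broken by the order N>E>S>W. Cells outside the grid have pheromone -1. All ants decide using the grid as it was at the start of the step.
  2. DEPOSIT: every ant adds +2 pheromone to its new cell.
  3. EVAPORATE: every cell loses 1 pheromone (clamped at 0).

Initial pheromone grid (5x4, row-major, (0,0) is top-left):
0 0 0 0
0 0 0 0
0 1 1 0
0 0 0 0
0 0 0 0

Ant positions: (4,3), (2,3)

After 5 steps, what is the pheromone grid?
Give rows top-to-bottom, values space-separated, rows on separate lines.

After step 1: ants at (3,3),(2,2)
  0 0 0 0
  0 0 0 0
  0 0 2 0
  0 0 0 1
  0 0 0 0
After step 2: ants at (2,3),(1,2)
  0 0 0 0
  0 0 1 0
  0 0 1 1
  0 0 0 0
  0 0 0 0
After step 3: ants at (2,2),(2,2)
  0 0 0 0
  0 0 0 0
  0 0 4 0
  0 0 0 0
  0 0 0 0
After step 4: ants at (1,2),(1,2)
  0 0 0 0
  0 0 3 0
  0 0 3 0
  0 0 0 0
  0 0 0 0
After step 5: ants at (2,2),(2,2)
  0 0 0 0
  0 0 2 0
  0 0 6 0
  0 0 0 0
  0 0 0 0

0 0 0 0
0 0 2 0
0 0 6 0
0 0 0 0
0 0 0 0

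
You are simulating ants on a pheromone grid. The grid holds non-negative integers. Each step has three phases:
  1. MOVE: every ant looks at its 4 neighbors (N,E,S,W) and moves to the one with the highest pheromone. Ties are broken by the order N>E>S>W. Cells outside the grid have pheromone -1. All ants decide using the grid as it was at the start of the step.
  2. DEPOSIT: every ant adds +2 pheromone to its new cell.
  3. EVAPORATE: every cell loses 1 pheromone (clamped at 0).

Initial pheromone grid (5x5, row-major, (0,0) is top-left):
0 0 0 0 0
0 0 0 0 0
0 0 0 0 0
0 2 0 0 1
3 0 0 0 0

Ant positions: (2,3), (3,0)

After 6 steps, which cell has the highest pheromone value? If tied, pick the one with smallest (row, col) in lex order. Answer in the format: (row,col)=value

Step 1: ant0:(2,3)->N->(1,3) | ant1:(3,0)->S->(4,0)
  grid max=4 at (4,0)
Step 2: ant0:(1,3)->N->(0,3) | ant1:(4,0)->N->(3,0)
  grid max=3 at (4,0)
Step 3: ant0:(0,3)->E->(0,4) | ant1:(3,0)->S->(4,0)
  grid max=4 at (4,0)
Step 4: ant0:(0,4)->S->(1,4) | ant1:(4,0)->N->(3,0)
  grid max=3 at (4,0)
Step 5: ant0:(1,4)->N->(0,4) | ant1:(3,0)->S->(4,0)
  grid max=4 at (4,0)
Step 6: ant0:(0,4)->S->(1,4) | ant1:(4,0)->N->(3,0)
  grid max=3 at (4,0)
Final grid:
  0 0 0 0 0
  0 0 0 0 1
  0 0 0 0 0
  1 0 0 0 0
  3 0 0 0 0
Max pheromone 3 at (4,0)

Answer: (4,0)=3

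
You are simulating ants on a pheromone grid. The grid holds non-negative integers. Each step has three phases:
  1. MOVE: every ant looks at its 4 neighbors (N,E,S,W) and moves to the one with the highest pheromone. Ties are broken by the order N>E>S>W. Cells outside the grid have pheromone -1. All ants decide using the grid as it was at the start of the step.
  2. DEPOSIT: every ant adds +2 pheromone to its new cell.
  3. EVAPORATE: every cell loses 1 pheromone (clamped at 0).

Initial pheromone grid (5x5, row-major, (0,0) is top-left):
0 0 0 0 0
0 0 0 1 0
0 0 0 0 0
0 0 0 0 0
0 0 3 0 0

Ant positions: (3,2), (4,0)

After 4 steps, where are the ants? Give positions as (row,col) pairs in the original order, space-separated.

Step 1: ant0:(3,2)->S->(4,2) | ant1:(4,0)->N->(3,0)
  grid max=4 at (4,2)
Step 2: ant0:(4,2)->N->(3,2) | ant1:(3,0)->N->(2,0)
  grid max=3 at (4,2)
Step 3: ant0:(3,2)->S->(4,2) | ant1:(2,0)->N->(1,0)
  grid max=4 at (4,2)
Step 4: ant0:(4,2)->N->(3,2) | ant1:(1,0)->N->(0,0)
  grid max=3 at (4,2)

(3,2) (0,0)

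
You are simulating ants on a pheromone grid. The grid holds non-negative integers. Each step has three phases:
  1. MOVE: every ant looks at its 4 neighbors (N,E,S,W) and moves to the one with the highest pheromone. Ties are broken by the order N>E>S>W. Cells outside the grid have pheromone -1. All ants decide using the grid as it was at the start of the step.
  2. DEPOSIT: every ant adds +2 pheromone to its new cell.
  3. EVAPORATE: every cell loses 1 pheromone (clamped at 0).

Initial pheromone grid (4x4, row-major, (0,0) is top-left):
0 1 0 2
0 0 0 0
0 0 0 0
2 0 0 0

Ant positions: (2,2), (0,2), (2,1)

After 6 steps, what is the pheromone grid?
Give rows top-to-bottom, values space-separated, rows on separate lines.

After step 1: ants at (1,2),(0,3),(1,1)
  0 0 0 3
  0 1 1 0
  0 0 0 0
  1 0 0 0
After step 2: ants at (1,1),(1,3),(1,2)
  0 0 0 2
  0 2 2 1
  0 0 0 0
  0 0 0 0
After step 3: ants at (1,2),(0,3),(1,1)
  0 0 0 3
  0 3 3 0
  0 0 0 0
  0 0 0 0
After step 4: ants at (1,1),(1,3),(1,2)
  0 0 0 2
  0 4 4 1
  0 0 0 0
  0 0 0 0
After step 5: ants at (1,2),(1,2),(1,1)
  0 0 0 1
  0 5 7 0
  0 0 0 0
  0 0 0 0
After step 6: ants at (1,1),(1,1),(1,2)
  0 0 0 0
  0 8 8 0
  0 0 0 0
  0 0 0 0

0 0 0 0
0 8 8 0
0 0 0 0
0 0 0 0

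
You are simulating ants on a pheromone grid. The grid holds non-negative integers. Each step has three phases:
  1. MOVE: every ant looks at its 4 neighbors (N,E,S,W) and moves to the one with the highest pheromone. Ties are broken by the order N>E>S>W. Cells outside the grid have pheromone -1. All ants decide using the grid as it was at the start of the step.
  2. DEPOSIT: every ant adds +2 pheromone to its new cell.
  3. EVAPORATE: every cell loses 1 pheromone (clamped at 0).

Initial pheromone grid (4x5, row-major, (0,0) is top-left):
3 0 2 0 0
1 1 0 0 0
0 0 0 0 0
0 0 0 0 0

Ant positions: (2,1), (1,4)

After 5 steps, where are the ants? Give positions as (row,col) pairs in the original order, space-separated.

Step 1: ant0:(2,1)->N->(1,1) | ant1:(1,4)->N->(0,4)
  grid max=2 at (0,0)
Step 2: ant0:(1,1)->N->(0,1) | ant1:(0,4)->S->(1,4)
  grid max=1 at (0,0)
Step 3: ant0:(0,1)->S->(1,1) | ant1:(1,4)->N->(0,4)
  grid max=2 at (1,1)
Step 4: ant0:(1,1)->N->(0,1) | ant1:(0,4)->S->(1,4)
  grid max=1 at (0,1)
Step 5: ant0:(0,1)->S->(1,1) | ant1:(1,4)->N->(0,4)
  grid max=2 at (1,1)

(1,1) (0,4)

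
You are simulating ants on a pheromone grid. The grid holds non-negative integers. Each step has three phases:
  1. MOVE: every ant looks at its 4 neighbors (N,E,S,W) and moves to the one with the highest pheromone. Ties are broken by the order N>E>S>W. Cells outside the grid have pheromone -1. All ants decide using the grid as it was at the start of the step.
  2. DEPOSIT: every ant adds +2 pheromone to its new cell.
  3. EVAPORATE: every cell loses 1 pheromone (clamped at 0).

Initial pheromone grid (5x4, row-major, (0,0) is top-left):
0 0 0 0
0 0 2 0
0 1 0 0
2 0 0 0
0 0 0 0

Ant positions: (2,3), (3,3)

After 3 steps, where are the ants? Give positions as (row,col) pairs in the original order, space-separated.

Step 1: ant0:(2,3)->N->(1,3) | ant1:(3,3)->N->(2,3)
  grid max=1 at (1,2)
Step 2: ant0:(1,3)->S->(2,3) | ant1:(2,3)->N->(1,3)
  grid max=2 at (1,3)
Step 3: ant0:(2,3)->N->(1,3) | ant1:(1,3)->S->(2,3)
  grid max=3 at (1,3)

(1,3) (2,3)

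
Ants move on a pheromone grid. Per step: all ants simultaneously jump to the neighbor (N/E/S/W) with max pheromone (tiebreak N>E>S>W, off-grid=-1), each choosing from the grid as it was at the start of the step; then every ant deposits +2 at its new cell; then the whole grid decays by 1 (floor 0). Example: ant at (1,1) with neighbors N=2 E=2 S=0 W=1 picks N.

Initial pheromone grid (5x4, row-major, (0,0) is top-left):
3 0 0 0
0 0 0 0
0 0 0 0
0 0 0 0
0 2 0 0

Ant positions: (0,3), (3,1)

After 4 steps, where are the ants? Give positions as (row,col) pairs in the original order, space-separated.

Step 1: ant0:(0,3)->S->(1,3) | ant1:(3,1)->S->(4,1)
  grid max=3 at (4,1)
Step 2: ant0:(1,3)->N->(0,3) | ant1:(4,1)->N->(3,1)
  grid max=2 at (4,1)
Step 3: ant0:(0,3)->S->(1,3) | ant1:(3,1)->S->(4,1)
  grid max=3 at (4,1)
Step 4: ant0:(1,3)->N->(0,3) | ant1:(4,1)->N->(3,1)
  grid max=2 at (4,1)

(0,3) (3,1)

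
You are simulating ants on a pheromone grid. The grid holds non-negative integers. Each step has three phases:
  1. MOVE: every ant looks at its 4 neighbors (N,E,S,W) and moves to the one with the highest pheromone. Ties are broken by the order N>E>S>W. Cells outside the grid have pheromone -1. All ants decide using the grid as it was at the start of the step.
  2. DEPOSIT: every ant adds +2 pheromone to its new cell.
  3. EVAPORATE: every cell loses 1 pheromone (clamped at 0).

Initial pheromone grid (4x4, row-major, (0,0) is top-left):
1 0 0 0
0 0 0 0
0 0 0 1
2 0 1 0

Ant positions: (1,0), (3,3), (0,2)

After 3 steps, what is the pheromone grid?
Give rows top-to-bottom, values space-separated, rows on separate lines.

After step 1: ants at (0,0),(2,3),(0,3)
  2 0 0 1
  0 0 0 0
  0 0 0 2
  1 0 0 0
After step 2: ants at (0,1),(1,3),(1,3)
  1 1 0 0
  0 0 0 3
  0 0 0 1
  0 0 0 0
After step 3: ants at (0,0),(2,3),(2,3)
  2 0 0 0
  0 0 0 2
  0 0 0 4
  0 0 0 0

2 0 0 0
0 0 0 2
0 0 0 4
0 0 0 0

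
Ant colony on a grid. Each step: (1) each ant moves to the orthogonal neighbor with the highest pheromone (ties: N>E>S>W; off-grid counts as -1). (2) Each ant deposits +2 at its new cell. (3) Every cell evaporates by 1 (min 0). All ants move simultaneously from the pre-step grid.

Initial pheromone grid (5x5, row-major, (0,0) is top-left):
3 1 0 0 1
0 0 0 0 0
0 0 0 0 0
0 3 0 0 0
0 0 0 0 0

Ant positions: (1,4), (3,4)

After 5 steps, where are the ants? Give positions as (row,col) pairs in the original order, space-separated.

Step 1: ant0:(1,4)->N->(0,4) | ant1:(3,4)->N->(2,4)
  grid max=2 at (0,0)
Step 2: ant0:(0,4)->S->(1,4) | ant1:(2,4)->N->(1,4)
  grid max=3 at (1,4)
Step 3: ant0:(1,4)->N->(0,4) | ant1:(1,4)->N->(0,4)
  grid max=4 at (0,4)
Step 4: ant0:(0,4)->S->(1,4) | ant1:(0,4)->S->(1,4)
  grid max=5 at (1,4)
Step 5: ant0:(1,4)->N->(0,4) | ant1:(1,4)->N->(0,4)
  grid max=6 at (0,4)

(0,4) (0,4)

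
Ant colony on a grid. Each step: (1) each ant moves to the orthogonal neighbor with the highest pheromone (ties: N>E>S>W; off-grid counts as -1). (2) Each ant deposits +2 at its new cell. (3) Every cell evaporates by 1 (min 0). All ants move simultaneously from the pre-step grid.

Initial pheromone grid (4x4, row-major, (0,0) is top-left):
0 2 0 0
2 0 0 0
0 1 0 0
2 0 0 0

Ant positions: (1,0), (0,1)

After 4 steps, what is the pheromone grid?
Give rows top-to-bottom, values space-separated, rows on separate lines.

After step 1: ants at (0,0),(0,2)
  1 1 1 0
  1 0 0 0
  0 0 0 0
  1 0 0 0
After step 2: ants at (0,1),(0,1)
  0 4 0 0
  0 0 0 0
  0 0 0 0
  0 0 0 0
After step 3: ants at (0,2),(0,2)
  0 3 3 0
  0 0 0 0
  0 0 0 0
  0 0 0 0
After step 4: ants at (0,1),(0,1)
  0 6 2 0
  0 0 0 0
  0 0 0 0
  0 0 0 0

0 6 2 0
0 0 0 0
0 0 0 0
0 0 0 0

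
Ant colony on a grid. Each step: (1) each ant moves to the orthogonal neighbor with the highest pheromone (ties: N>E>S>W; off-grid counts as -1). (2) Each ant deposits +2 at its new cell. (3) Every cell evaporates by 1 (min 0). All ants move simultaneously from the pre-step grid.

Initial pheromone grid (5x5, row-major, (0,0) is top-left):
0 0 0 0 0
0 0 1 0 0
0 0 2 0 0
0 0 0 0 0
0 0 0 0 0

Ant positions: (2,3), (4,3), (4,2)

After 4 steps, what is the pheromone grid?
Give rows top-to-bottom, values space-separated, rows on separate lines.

After step 1: ants at (2,2),(3,3),(3,2)
  0 0 0 0 0
  0 0 0 0 0
  0 0 3 0 0
  0 0 1 1 0
  0 0 0 0 0
After step 2: ants at (3,2),(3,2),(2,2)
  0 0 0 0 0
  0 0 0 0 0
  0 0 4 0 0
  0 0 4 0 0
  0 0 0 0 0
After step 3: ants at (2,2),(2,2),(3,2)
  0 0 0 0 0
  0 0 0 0 0
  0 0 7 0 0
  0 0 5 0 0
  0 0 0 0 0
After step 4: ants at (3,2),(3,2),(2,2)
  0 0 0 0 0
  0 0 0 0 0
  0 0 8 0 0
  0 0 8 0 0
  0 0 0 0 0

0 0 0 0 0
0 0 0 0 0
0 0 8 0 0
0 0 8 0 0
0 0 0 0 0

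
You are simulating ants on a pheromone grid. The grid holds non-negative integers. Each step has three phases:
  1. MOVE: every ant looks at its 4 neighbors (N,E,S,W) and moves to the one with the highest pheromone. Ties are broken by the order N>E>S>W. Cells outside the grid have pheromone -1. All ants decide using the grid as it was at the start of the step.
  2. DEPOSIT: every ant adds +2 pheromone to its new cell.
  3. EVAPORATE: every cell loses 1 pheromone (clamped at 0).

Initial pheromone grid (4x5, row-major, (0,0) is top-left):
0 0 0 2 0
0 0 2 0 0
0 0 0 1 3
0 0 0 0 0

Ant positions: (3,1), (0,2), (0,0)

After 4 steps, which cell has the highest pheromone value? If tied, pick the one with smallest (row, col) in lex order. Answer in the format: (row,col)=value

Step 1: ant0:(3,1)->N->(2,1) | ant1:(0,2)->E->(0,3) | ant2:(0,0)->E->(0,1)
  grid max=3 at (0,3)
Step 2: ant0:(2,1)->N->(1,1) | ant1:(0,3)->E->(0,4) | ant2:(0,1)->E->(0,2)
  grid max=2 at (0,3)
Step 3: ant0:(1,1)->N->(0,1) | ant1:(0,4)->W->(0,3) | ant2:(0,2)->E->(0,3)
  grid max=5 at (0,3)
Step 4: ant0:(0,1)->E->(0,2) | ant1:(0,3)->E->(0,4) | ant2:(0,3)->E->(0,4)
  grid max=4 at (0,3)
Final grid:
  0 0 1 4 3
  0 0 0 0 0
  0 0 0 0 0
  0 0 0 0 0
Max pheromone 4 at (0,3)

Answer: (0,3)=4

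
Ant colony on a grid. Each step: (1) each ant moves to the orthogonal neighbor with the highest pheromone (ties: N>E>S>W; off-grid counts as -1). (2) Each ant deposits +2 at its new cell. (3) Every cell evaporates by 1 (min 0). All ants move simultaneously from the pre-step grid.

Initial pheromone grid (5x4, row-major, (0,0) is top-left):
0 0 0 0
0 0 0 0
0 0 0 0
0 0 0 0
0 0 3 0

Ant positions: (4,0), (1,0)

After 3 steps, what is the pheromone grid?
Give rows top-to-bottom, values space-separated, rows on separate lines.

After step 1: ants at (3,0),(0,0)
  1 0 0 0
  0 0 0 0
  0 0 0 0
  1 0 0 0
  0 0 2 0
After step 2: ants at (2,0),(0,1)
  0 1 0 0
  0 0 0 0
  1 0 0 0
  0 0 0 0
  0 0 1 0
After step 3: ants at (1,0),(0,2)
  0 0 1 0
  1 0 0 0
  0 0 0 0
  0 0 0 0
  0 0 0 0

0 0 1 0
1 0 0 0
0 0 0 0
0 0 0 0
0 0 0 0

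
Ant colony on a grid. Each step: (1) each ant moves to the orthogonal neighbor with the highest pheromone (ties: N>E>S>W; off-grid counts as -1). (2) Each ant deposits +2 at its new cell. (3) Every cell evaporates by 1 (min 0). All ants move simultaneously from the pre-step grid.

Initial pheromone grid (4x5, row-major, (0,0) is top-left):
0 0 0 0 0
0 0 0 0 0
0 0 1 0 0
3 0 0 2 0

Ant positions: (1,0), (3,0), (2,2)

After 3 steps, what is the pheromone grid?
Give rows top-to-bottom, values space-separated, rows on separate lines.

After step 1: ants at (0,0),(2,0),(1,2)
  1 0 0 0 0
  0 0 1 0 0
  1 0 0 0 0
  2 0 0 1 0
After step 2: ants at (0,1),(3,0),(0,2)
  0 1 1 0 0
  0 0 0 0 0
  0 0 0 0 0
  3 0 0 0 0
After step 3: ants at (0,2),(2,0),(0,1)
  0 2 2 0 0
  0 0 0 0 0
  1 0 0 0 0
  2 0 0 0 0

0 2 2 0 0
0 0 0 0 0
1 0 0 0 0
2 0 0 0 0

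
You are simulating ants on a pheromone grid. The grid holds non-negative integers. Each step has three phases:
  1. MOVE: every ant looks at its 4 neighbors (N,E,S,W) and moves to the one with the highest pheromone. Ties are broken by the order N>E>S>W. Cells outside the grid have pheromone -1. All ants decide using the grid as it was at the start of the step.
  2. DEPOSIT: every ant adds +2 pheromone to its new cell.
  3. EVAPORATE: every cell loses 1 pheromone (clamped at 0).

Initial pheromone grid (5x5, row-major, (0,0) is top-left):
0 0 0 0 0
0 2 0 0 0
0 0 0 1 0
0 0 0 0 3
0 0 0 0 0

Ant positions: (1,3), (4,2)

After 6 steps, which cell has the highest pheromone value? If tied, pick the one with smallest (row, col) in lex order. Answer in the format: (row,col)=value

Step 1: ant0:(1,3)->S->(2,3) | ant1:(4,2)->N->(3,2)
  grid max=2 at (2,3)
Step 2: ant0:(2,3)->N->(1,3) | ant1:(3,2)->N->(2,2)
  grid max=1 at (1,3)
Step 3: ant0:(1,3)->S->(2,3) | ant1:(2,2)->E->(2,3)
  grid max=4 at (2,3)
Step 4: ant0:(2,3)->N->(1,3) | ant1:(2,3)->N->(1,3)
  grid max=3 at (1,3)
Step 5: ant0:(1,3)->S->(2,3) | ant1:(1,3)->S->(2,3)
  grid max=6 at (2,3)
Step 6: ant0:(2,3)->N->(1,3) | ant1:(2,3)->N->(1,3)
  grid max=5 at (1,3)
Final grid:
  0 0 0 0 0
  0 0 0 5 0
  0 0 0 5 0
  0 0 0 0 0
  0 0 0 0 0
Max pheromone 5 at (1,3)

Answer: (1,3)=5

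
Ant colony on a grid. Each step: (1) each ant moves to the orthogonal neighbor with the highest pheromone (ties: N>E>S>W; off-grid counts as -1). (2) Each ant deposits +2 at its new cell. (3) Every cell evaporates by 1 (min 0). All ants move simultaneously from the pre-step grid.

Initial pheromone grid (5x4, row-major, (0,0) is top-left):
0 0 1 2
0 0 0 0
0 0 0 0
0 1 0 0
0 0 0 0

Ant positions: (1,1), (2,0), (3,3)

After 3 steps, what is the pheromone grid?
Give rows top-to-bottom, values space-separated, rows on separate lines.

After step 1: ants at (0,1),(1,0),(2,3)
  0 1 0 1
  1 0 0 0
  0 0 0 1
  0 0 0 0
  0 0 0 0
After step 2: ants at (0,2),(0,0),(1,3)
  1 0 1 0
  0 0 0 1
  0 0 0 0
  0 0 0 0
  0 0 0 0
After step 3: ants at (0,3),(0,1),(0,3)
  0 1 0 3
  0 0 0 0
  0 0 0 0
  0 0 0 0
  0 0 0 0

0 1 0 3
0 0 0 0
0 0 0 0
0 0 0 0
0 0 0 0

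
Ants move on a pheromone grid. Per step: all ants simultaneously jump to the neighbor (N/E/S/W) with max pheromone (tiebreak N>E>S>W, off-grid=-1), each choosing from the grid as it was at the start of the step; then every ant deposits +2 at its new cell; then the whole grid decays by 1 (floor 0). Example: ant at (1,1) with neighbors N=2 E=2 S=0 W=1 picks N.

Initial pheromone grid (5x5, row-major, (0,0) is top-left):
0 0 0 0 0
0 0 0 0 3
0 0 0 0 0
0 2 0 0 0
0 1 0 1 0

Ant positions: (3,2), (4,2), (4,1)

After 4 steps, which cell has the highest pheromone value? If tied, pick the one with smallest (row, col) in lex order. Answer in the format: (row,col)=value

Step 1: ant0:(3,2)->W->(3,1) | ant1:(4,2)->E->(4,3) | ant2:(4,1)->N->(3,1)
  grid max=5 at (3,1)
Step 2: ant0:(3,1)->N->(2,1) | ant1:(4,3)->N->(3,3) | ant2:(3,1)->N->(2,1)
  grid max=4 at (3,1)
Step 3: ant0:(2,1)->S->(3,1) | ant1:(3,3)->S->(4,3) | ant2:(2,1)->S->(3,1)
  grid max=7 at (3,1)
Step 4: ant0:(3,1)->N->(2,1) | ant1:(4,3)->N->(3,3) | ant2:(3,1)->N->(2,1)
  grid max=6 at (3,1)
Final grid:
  0 0 0 0 0
  0 0 0 0 0
  0 5 0 0 0
  0 6 0 1 0
  0 0 0 1 0
Max pheromone 6 at (3,1)

Answer: (3,1)=6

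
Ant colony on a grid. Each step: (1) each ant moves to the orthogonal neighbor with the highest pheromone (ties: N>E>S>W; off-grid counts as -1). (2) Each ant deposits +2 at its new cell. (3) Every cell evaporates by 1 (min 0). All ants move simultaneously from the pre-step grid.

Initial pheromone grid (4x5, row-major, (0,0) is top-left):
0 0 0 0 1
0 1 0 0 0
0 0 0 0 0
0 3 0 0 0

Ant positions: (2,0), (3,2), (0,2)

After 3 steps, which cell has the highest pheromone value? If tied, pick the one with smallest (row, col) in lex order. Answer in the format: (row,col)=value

Answer: (3,1)=4

Derivation:
Step 1: ant0:(2,0)->N->(1,0) | ant1:(3,2)->W->(3,1) | ant2:(0,2)->E->(0,3)
  grid max=4 at (3,1)
Step 2: ant0:(1,0)->N->(0,0) | ant1:(3,1)->N->(2,1) | ant2:(0,3)->E->(0,4)
  grid max=3 at (3,1)
Step 3: ant0:(0,0)->E->(0,1) | ant1:(2,1)->S->(3,1) | ant2:(0,4)->S->(1,4)
  grid max=4 at (3,1)
Final grid:
  0 1 0 0 0
  0 0 0 0 1
  0 0 0 0 0
  0 4 0 0 0
Max pheromone 4 at (3,1)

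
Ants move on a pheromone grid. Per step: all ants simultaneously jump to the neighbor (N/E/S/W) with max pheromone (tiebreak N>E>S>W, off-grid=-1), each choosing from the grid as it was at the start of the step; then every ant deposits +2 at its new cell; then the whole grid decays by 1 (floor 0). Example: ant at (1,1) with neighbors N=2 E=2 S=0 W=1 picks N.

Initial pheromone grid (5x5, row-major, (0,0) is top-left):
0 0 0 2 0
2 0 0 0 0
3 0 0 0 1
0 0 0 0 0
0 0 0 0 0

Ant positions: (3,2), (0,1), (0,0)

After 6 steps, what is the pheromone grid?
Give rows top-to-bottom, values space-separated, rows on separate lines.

After step 1: ants at (2,2),(0,2),(1,0)
  0 0 1 1 0
  3 0 0 0 0
  2 0 1 0 0
  0 0 0 0 0
  0 0 0 0 0
After step 2: ants at (1,2),(0,3),(2,0)
  0 0 0 2 0
  2 0 1 0 0
  3 0 0 0 0
  0 0 0 0 0
  0 0 0 0 0
After step 3: ants at (0,2),(0,4),(1,0)
  0 0 1 1 1
  3 0 0 0 0
  2 0 0 0 0
  0 0 0 0 0
  0 0 0 0 0
After step 4: ants at (0,3),(0,3),(2,0)
  0 0 0 4 0
  2 0 0 0 0
  3 0 0 0 0
  0 0 0 0 0
  0 0 0 0 0
After step 5: ants at (0,4),(0,4),(1,0)
  0 0 0 3 3
  3 0 0 0 0
  2 0 0 0 0
  0 0 0 0 0
  0 0 0 0 0
After step 6: ants at (0,3),(0,3),(2,0)
  0 0 0 6 2
  2 0 0 0 0
  3 0 0 0 0
  0 0 0 0 0
  0 0 0 0 0

0 0 0 6 2
2 0 0 0 0
3 0 0 0 0
0 0 0 0 0
0 0 0 0 0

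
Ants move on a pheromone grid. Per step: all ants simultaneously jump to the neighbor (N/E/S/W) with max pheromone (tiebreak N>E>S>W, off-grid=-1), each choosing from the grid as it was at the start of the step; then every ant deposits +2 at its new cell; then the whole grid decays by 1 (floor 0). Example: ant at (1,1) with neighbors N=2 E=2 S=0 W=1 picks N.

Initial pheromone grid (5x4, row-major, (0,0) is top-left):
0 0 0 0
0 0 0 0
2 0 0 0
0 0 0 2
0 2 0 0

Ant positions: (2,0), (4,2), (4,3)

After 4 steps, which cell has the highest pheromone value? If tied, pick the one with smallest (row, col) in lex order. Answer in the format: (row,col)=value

Step 1: ant0:(2,0)->N->(1,0) | ant1:(4,2)->W->(4,1) | ant2:(4,3)->N->(3,3)
  grid max=3 at (3,3)
Step 2: ant0:(1,0)->S->(2,0) | ant1:(4,1)->N->(3,1) | ant2:(3,3)->N->(2,3)
  grid max=2 at (2,0)
Step 3: ant0:(2,0)->N->(1,0) | ant1:(3,1)->S->(4,1) | ant2:(2,3)->S->(3,3)
  grid max=3 at (3,3)
Step 4: ant0:(1,0)->S->(2,0) | ant1:(4,1)->N->(3,1) | ant2:(3,3)->N->(2,3)
  grid max=2 at (2,0)
Final grid:
  0 0 0 0
  0 0 0 0
  2 0 0 1
  0 1 0 2
  0 2 0 0
Max pheromone 2 at (2,0)

Answer: (2,0)=2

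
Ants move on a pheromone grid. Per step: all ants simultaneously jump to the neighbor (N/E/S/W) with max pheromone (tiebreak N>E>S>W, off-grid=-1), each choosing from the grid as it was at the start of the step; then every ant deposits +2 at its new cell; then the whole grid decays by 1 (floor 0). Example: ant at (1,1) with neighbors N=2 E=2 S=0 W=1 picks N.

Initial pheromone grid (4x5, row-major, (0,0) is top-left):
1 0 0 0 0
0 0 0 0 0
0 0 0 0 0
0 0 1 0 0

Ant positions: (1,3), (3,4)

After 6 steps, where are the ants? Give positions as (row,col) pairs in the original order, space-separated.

Step 1: ant0:(1,3)->N->(0,3) | ant1:(3,4)->N->(2,4)
  grid max=1 at (0,3)
Step 2: ant0:(0,3)->E->(0,4) | ant1:(2,4)->N->(1,4)
  grid max=1 at (0,4)
Step 3: ant0:(0,4)->S->(1,4) | ant1:(1,4)->N->(0,4)
  grid max=2 at (0,4)
Step 4: ant0:(1,4)->N->(0,4) | ant1:(0,4)->S->(1,4)
  grid max=3 at (0,4)
Step 5: ant0:(0,4)->S->(1,4) | ant1:(1,4)->N->(0,4)
  grid max=4 at (0,4)
Step 6: ant0:(1,4)->N->(0,4) | ant1:(0,4)->S->(1,4)
  grid max=5 at (0,4)

(0,4) (1,4)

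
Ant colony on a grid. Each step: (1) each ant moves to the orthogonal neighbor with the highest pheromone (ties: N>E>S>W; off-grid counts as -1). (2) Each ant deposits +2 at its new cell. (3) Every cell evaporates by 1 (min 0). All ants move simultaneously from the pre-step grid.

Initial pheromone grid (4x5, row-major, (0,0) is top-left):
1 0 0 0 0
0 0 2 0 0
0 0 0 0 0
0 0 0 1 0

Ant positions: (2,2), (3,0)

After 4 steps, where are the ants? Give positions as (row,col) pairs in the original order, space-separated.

Step 1: ant0:(2,2)->N->(1,2) | ant1:(3,0)->N->(2,0)
  grid max=3 at (1,2)
Step 2: ant0:(1,2)->N->(0,2) | ant1:(2,0)->N->(1,0)
  grid max=2 at (1,2)
Step 3: ant0:(0,2)->S->(1,2) | ant1:(1,0)->N->(0,0)
  grid max=3 at (1,2)
Step 4: ant0:(1,2)->N->(0,2) | ant1:(0,0)->E->(0,1)
  grid max=2 at (1,2)

(0,2) (0,1)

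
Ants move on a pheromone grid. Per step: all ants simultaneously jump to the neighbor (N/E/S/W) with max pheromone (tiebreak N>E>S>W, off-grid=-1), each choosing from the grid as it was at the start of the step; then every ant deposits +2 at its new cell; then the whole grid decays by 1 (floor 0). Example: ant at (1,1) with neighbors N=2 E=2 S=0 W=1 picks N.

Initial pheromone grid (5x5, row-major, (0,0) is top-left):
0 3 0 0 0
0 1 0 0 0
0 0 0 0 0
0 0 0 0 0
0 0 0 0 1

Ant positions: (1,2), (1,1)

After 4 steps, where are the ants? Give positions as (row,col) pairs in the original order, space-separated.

Step 1: ant0:(1,2)->W->(1,1) | ant1:(1,1)->N->(0,1)
  grid max=4 at (0,1)
Step 2: ant0:(1,1)->N->(0,1) | ant1:(0,1)->S->(1,1)
  grid max=5 at (0,1)
Step 3: ant0:(0,1)->S->(1,1) | ant1:(1,1)->N->(0,1)
  grid max=6 at (0,1)
Step 4: ant0:(1,1)->N->(0,1) | ant1:(0,1)->S->(1,1)
  grid max=7 at (0,1)

(0,1) (1,1)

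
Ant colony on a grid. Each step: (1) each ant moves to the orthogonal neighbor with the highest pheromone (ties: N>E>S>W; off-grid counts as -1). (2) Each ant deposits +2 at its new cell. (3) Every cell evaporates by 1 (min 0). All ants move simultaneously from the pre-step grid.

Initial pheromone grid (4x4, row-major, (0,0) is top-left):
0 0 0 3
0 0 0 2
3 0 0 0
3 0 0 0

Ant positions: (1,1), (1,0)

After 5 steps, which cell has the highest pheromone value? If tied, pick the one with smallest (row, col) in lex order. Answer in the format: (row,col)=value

Step 1: ant0:(1,1)->N->(0,1) | ant1:(1,0)->S->(2,0)
  grid max=4 at (2,0)
Step 2: ant0:(0,1)->E->(0,2) | ant1:(2,0)->S->(3,0)
  grid max=3 at (2,0)
Step 3: ant0:(0,2)->E->(0,3) | ant1:(3,0)->N->(2,0)
  grid max=4 at (2,0)
Step 4: ant0:(0,3)->S->(1,3) | ant1:(2,0)->S->(3,0)
  grid max=3 at (2,0)
Step 5: ant0:(1,3)->N->(0,3) | ant1:(3,0)->N->(2,0)
  grid max=4 at (2,0)
Final grid:
  0 0 0 2
  0 0 0 0
  4 0 0 0
  2 0 0 0
Max pheromone 4 at (2,0)

Answer: (2,0)=4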